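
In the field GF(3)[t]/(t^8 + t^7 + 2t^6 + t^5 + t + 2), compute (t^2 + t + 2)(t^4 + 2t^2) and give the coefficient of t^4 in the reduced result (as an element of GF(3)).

Multiply in GF(3)[t]: (t^2 + t + 2)·(t^4 + 2t^2) = t^6 + t^5 + t^4 + 2t^3 + t^2.
Reduced: t^6 + t^5 + t^4 + 2t^3 + t^2.

1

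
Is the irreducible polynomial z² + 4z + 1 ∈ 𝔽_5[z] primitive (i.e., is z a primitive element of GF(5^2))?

No

Write f(z) = z² + 4z + 1.
|GF(5^2)^×| = 5^2 − 1 = 24. Prime factorization: 24 = 2^3·3.
f is primitive ⇔ z has order 24 in GF(5)[z]/(f), i.e. z^(24/q) ≠ 1 for each prime q | 24.
z^(12) mod f = 1
z^(8) mod f = z + 4.
Since z^(12) = 1, the order of z divides 12 < 24; not primitive.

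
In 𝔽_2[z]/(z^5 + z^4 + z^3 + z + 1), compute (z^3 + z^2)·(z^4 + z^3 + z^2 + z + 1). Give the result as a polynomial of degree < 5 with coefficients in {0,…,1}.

Multiply in 𝔽_2[z]: (z^3 + z^2)·(z^4 + z^3 + z^2 + z + 1) = z^7 + z^2.
Reduce using z^5 ≡ z^4 + z^3 + z + 1 (mod z^5 + z^4 + z^3 + z + 1).
Reduced: z^4 + z^3 + z^2 + z.

z^4 + z^3 + z^2 + z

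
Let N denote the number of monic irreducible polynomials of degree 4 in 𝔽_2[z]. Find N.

x^(2^4) − x is the product of all monic irreducibles of degree dividing 4; Möbius inversion gives N = (1/4) Σ μ(4/d)·2^d.
Divisors of 4: 1, 2, 4; μ(4/d) for each: 0, -1, 1.
Σ = − 2^2 + 2^4 = 12.
N = 12/4 = 3.

3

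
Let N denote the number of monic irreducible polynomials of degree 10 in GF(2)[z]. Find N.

99

By the necklace-counting formula, N_2(10) = (1/10) Σ_{d|10} μ(10/d)·2^d.
Divisors of 10: 1, 2, 5, 10; μ(10/d) for each: 1, -1, -1, 1.
Σ = 2^1 − 2^2 − 2^5 + 2^10 = 990.
N = 990/10 = 99.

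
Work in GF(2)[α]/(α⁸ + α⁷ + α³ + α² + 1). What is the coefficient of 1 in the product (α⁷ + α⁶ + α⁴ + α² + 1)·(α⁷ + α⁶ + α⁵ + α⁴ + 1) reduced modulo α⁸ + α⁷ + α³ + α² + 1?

0

Multiply in GF(2)[α]: (α⁷ + α⁶ + α⁴ + α² + 1)·(α⁷ + α⁶ + α⁵ + α⁴ + 1) = α¹⁴ + α¹¹ + α⁷ + α⁶ + α⁵ + α² + 1.
Reduce using α⁸ ≡ α⁷ + α³ + α² + 1 (mod α⁸ + α⁷ + α³ + α² + 1).
Reduced: α⁶ + α.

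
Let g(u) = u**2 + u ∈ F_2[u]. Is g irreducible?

No

Check for roots in F_2: g(0) = 0 → root; g(1) = 0 → root.
g(0) = 0, so (u) divides g(u); g is reducible.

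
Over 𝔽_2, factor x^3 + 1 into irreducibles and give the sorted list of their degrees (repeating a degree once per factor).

Write g(x) = x^3 + 1.
Roots in 𝔽_2: g(0) = 1; g(1) = 0 → root.
Linear factors from roots: (x + 1).
Complete factorization: g(x) = (x + 1)·(x^2 + x + 1).
Factor degrees with multiplicity: 1 + 2 = 3.

1, 2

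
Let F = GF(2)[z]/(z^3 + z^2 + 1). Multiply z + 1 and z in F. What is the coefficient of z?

1

Multiply in GF(2)[z]: (z + 1)·(z) = z^2 + z.
Reduced: z^2 + z.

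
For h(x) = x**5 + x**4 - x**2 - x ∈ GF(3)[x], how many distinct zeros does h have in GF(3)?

Evaluate at each of the 3 elements of GF(3):
h(0) = 0 → root; h(1) = 0 → root; h(2) = 0 → root.
Roots: {0, 1, 2}.

3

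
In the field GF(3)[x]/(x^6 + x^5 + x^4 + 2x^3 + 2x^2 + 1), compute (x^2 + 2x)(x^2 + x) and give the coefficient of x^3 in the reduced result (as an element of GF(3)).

0

Multiply in GF(3)[x]: (x^2 + 2x)·(x^2 + x) = x^4 + 2x^2.
Reduced: x^4 + 2x^2.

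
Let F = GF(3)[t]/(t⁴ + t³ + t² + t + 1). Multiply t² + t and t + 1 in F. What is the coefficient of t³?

1

Multiply in GF(3)[t]: (t² + t)·(t + 1) = t³ + 2t² + t.
Reduced: t³ + 2t² + t.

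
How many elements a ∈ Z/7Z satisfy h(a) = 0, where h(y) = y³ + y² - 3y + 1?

3

Evaluate at each of the 7 elements of Z/7Z:
h(0) = 1; h(1) = 0 → root; h(2) = 0 → root; h(3) = 0 → root; h(4) = 6; h(5) = 3; h(6) = 4.
Roots: {1, 2, 3}.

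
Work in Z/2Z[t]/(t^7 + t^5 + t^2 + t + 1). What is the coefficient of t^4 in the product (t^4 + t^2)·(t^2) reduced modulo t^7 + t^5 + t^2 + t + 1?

1

Multiply in Z/2Z[t]: (t^4 + t^2)·(t^2) = t^6 + t^4.
Reduced: t^6 + t^4.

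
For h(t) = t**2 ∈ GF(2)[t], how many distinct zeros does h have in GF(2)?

Evaluate at each of the 2 elements of GF(2):
h(0) = 0 → root; h(1) = 1.
Roots: {0}.

1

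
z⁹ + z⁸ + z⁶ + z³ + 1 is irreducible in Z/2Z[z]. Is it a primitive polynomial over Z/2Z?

No

Write f(z) = z⁹ + z⁸ + z⁶ + z³ + 1.
|GF(2^9)^×| = 2^9 − 1 = 511. Prime factorization: 511 = 7·73.
f is primitive ⇔ z has order 511 in GF(2)[z]/(f), i.e. z^(511/q) ≠ 1 for each prime q | 511.
z^(73) mod f = 1
z^(7) mod f = z⁷.
Since z^(73) = 1, the order of z divides 73 < 511; not primitive.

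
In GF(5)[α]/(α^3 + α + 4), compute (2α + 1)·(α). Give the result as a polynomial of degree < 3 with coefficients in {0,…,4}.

2α^2 + α

Multiply in GF(5)[α]: (2α + 1)·(α) = 2α^2 + α.
Reduced: 2α^2 + α.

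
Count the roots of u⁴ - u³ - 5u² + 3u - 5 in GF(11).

4

Write h(u) = u⁴ - u³ - 5u² + 3u - 5.
Evaluate at each of the 11 elements of GF(11):
h(0) = 6; h(1) = 4; h(2) = 0 → root; h(3) = 2; h(4) = 9; h(5) = 0 → root; h(6) = 0 → root; h(7) = 3; h(8) = 5; h(9) = 4; h(10) = 0 → root.
Roots: {2, 5, 6, 10}.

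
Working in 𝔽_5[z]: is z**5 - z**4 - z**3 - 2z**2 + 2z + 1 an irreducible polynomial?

No

Write h(z) = z**5 - z**4 - z**3 - 2z**2 + 2z + 1.
Check for roots in 𝔽_5: h(0) = 1; h(1) = 0 → root; h(2) = 0 → root; h(3) = 4; h(4) = 1.
h(1) = 0, so (z − 1) divides h(z); h is reducible.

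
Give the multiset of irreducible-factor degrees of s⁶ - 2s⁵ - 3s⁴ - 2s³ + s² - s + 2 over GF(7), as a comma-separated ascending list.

Write g(s) = s⁶ - 2s⁵ - 3s⁴ - 2s³ + s² - s + 2.
Complete factorization: g(s) = (s⁶ - 2s⁵ - 3s⁴ - 2s³ + s² - s + 2).
Factor degrees with multiplicity: 6 = 6.

6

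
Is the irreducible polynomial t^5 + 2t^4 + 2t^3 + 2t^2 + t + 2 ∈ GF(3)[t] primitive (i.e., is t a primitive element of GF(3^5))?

Write f(t) = t^5 + 2t^4 + 2t^3 + 2t^2 + t + 2.
|GF(3^5)^×| = 3^5 − 1 = 242. Prime factorization: 242 = 2·11^2.
f is primitive ⇔ t has order 242 in GF(3)[t]/(f), i.e. t^(242/q) ≠ 1 for each prime q | 242.
t^(121) mod f = 1
t^(22) mod f = t^4 + t^2 + 2t.
Since t^(121) = 1, the order of t divides 121 < 242; not primitive.

No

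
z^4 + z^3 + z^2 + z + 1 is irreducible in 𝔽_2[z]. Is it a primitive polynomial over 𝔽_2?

Write f(z) = z^4 + z^3 + z^2 + z + 1.
|GF(2^4)^×| = 2^4 − 1 = 15. Prime factorization: 15 = 3·5.
f is primitive ⇔ z has order 15 in GF(2)[z]/(f), i.e. z^(15/q) ≠ 1 for each prime q | 15.
z^(5) mod f = 1
z^(3) mod f = z^3.
Since z^(5) = 1, the order of z divides 5 < 15; not primitive.

No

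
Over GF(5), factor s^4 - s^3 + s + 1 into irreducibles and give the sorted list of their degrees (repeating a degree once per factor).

Write h(s) = s^4 - s^3 + s + 1.
Roots in GF(5): h(0) = 1; h(1) = 2; h(2) = 1; h(3) = 3; h(4) = 2.
Complete factorization: h(s) = (s^4 - s^3 + s + 1).
Factor degrees with multiplicity: 4 = 4.

4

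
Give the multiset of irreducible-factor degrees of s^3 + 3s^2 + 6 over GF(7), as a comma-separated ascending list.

Write g(s) = s^3 + 3s^2 + 6.
Complete factorization: g(s) = (s^3 + 3s^2 + 6).
Factor degrees with multiplicity: 3 = 3.

3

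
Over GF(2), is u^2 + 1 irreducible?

Write m(u) = u^2 + 1.
Check for roots in GF(2): m(0) = 1; m(1) = 0 → root.
m(1) = 0, so (u − 1) divides m(u); m is reducible.

No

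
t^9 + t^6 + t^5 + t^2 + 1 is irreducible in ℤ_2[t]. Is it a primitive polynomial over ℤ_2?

Write f(t) = t^9 + t^6 + t^5 + t^2 + 1.
|GF(2^9)^×| = 2^9 − 1 = 511. Prime factorization: 511 = 7·73.
f is primitive ⇔ t has order 511 in GF(2)[t]/(f), i.e. t^(511/q) ≠ 1 for each prime q | 511.
t^(73) mod f = 1
t^(7) mod f = t^7.
Since t^(73) = 1, the order of t divides 73 < 511; not primitive.

No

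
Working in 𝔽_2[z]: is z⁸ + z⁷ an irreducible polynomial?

Write h(z) = z⁸ + z⁷.
Check for roots in 𝔽_2: h(0) = 0 → root; h(1) = 0 → root.
h(0) = 0, so (z) divides h(z); h is reducible.

No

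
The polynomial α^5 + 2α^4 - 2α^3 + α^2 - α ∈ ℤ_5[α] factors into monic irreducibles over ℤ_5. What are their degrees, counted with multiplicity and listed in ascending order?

1, 1, 1, 2

Write h(α) = α^5 + 2α^4 - 2α^3 + α^2 - α.
Roots in ℤ_5: h(0) = 0 → root; h(1) = 1; h(2) = 0 → root; h(3) = 2; h(4) = 0 → root.
Linear factors from roots: (α), (α - 2), (α + 1).
Complete factorization: h(α) = (α)·(α + 1)·(α - 2)·(α^2 - 2α - 2).
Factor degrees with multiplicity: 1 + 1 + 1 + 2 = 5.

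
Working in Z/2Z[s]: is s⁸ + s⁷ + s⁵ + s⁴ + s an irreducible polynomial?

No

Write m(s) = s⁸ + s⁷ + s⁵ + s⁴ + s.
Check for roots in Z/2Z: m(0) = 0 → root; m(1) = 1.
m(0) = 0, so (s) divides m(s); m is reducible.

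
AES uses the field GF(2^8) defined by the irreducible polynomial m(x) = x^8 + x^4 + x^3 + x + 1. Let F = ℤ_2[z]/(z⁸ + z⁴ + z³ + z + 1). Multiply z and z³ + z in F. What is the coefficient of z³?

Multiply in ℤ_2[z]: (z)·(z³ + z) = z⁴ + z².
Reduced: z⁴ + z².

0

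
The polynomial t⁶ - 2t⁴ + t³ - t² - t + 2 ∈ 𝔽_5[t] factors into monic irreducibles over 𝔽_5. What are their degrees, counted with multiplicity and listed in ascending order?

1, 1, 4

Write g(t) = t⁶ - 2t⁴ + t³ - t² - t + 2.
Roots in 𝔽_5: g(0) = 2; g(1) = 0 → root; g(2) = 1; g(3) = 4; g(4) = 0 → root.
Linear factors from roots: (t - 1), (t + 1).
Complete factorization: g(t) = (t + 1)·(t - 1)·(t⁴ - t² + t - 2).
Factor degrees with multiplicity: 1 + 1 + 4 = 6.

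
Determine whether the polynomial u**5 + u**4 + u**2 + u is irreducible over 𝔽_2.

Write g(u) = u**5 + u**4 + u**2 + u.
Check for roots in 𝔽_2: g(0) = 0 → root; g(1) = 0 → root.
g(0) = 0, so (u) divides g(u); g is reducible.

No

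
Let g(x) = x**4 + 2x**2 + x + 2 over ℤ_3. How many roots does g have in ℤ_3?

Evaluate at each of the 3 elements of ℤ_3:
g(0) = 2; g(1) = 0 → root; g(2) = 1.
Roots: {1}.

1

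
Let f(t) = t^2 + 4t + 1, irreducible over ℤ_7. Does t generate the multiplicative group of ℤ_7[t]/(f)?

No

|GF(7^2)^×| = 7^2 − 1 = 48. Prime factorization: 48 = 2^4·3.
f is primitive ⇔ t has order 48 in GF(7)[t]/(f), i.e. t^(48/q) ≠ 1 for each prime q | 48.
t^(24) mod f = 1
t^(16) mod f = 1
Since t^(24) = 1, the order of t divides 24 < 48; not primitive.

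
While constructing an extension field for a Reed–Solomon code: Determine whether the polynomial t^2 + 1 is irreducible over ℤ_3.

Yes

Write m(t) = t^2 + 1.
Check for roots in ℤ_3: m(0) = 1; m(1) = 2; m(2) = 2.
No roots. A degree-2 polynomial over a field with no linear factor is irreducible.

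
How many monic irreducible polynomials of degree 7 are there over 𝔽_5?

By the necklace-counting formula, N_5(7) = (1/7) Σ_{d|7} μ(7/d)·5^d.
Divisors of 7: 1, 7; μ(7/d) for each: -1, 1.
Σ = − 5^1 + 5^7 = 78120.
N = 78120/7 = 11160.

11160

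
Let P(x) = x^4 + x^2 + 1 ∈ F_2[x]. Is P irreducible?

No

Check for roots in F_2: P(0) = 1; P(1) = 1.
No roots, so no linear factors.
Monic irreducibles of degree 2 over GF(2): x^2 + x + 1.
x^2 + x + 1 divides P: P(x) = (x^2 + x + 1)·(x^2 + x + 1).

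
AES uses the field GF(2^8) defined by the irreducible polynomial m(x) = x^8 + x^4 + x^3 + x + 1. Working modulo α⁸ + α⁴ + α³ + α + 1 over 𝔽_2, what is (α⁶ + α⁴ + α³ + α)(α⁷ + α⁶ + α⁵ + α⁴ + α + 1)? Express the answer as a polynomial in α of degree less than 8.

Multiply in 𝔽_2[α]: (α⁶ + α⁴ + α³ + α)·(α⁷ + α⁶ + α⁵ + α⁴ + α + 1) = α¹³ + α¹² + α¹⁰ + α⁸ + α⁷ + α³ + α² + α.
Reduce using α⁸ ≡ α⁴ + α³ + α + 1 (mod α⁸ + α⁴ + α³ + α + 1).
Reduced: α⁴ + α³ + α² + α + 1.

α^4 + α^3 + α^2 + α + 1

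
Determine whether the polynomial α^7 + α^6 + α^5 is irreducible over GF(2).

No

Write P(α) = α^7 + α^6 + α^5.
Check for roots in GF(2): P(0) = 0 → root; P(1) = 1.
P(0) = 0, so (α) divides P(α); P is reducible.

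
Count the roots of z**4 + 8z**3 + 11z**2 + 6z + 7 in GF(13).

4

Write g(z) = z**4 + 8z**3 + 11z**2 + 6z + 7.
Evaluate at each of the 13 elements of GF(13):
g(0) = 7; g(1) = 7; g(2) = 0 → root; g(3) = 5; g(4) = 0 → root; g(5) = 0 → root; g(6) = 5; g(7) = 0 → root; g(8) = 7; g(9) = 7; g(10) = 5; g(11) = 4; g(12) = 5.
Roots: {2, 4, 5, 7}.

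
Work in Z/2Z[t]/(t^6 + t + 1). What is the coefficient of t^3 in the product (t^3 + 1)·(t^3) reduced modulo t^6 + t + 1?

Multiply in Z/2Z[t]: (t^3 + 1)·(t^3) = t^6 + t^3.
Reduce using t^6 ≡ t + 1 (mod t^6 + t + 1).
Reduced: t^3 + t + 1.

1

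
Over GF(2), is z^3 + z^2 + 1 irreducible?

Write f(z) = z^3 + z^2 + 1.
Check for roots in GF(2): f(0) = 1; f(1) = 1.
No roots. A degree-3 polynomial over a field with no linear factor is irreducible.

Yes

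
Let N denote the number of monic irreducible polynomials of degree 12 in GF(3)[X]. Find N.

44220

The number of monic irreducibles of degree 12 over GF(3) is (1/12)·Σ_{d∣12} μ(12/d) 3^d.
Divisors of 12: 1, 2, 3, 4, 6, 12; μ(12/d) for each: 0, 1, 0, -1, -1, 1.
Σ = 3^2 − 3^4 − 3^6 + 3^12 = 530640.
N = 530640/12 = 44220.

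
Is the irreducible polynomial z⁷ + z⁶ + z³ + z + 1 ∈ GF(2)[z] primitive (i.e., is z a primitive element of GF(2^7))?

Yes

Write f(z) = z⁷ + z⁶ + z³ + z + 1.
|GF(2^7)^×| = 2^7 − 1 = 127. Prime factorization: 127 = 127.
f is primitive ⇔ z has order 127 in GF(2)[z]/(f), i.e. z^(127/q) ≠ 1 for each prime q | 127.
z^(1) mod f = z.
None equal 1, so z has full order 127; f is primitive.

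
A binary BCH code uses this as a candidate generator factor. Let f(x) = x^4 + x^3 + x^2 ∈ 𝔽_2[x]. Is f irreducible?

Check for roots in 𝔽_2: f(0) = 0 → root; f(1) = 1.
f(0) = 0, so (x) divides f(x); f is reducible.

No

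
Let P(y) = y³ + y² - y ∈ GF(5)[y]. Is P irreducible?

No

Check for roots in GF(5): P(0) = 0 → root; P(1) = 1; P(2) = 0 → root; P(3) = 3; P(4) = 1.
P(0) = 0, so (y) divides P(y); P is reducible.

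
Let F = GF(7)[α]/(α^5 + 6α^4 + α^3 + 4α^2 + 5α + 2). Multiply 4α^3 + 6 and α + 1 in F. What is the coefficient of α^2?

Multiply in GF(7)[α]: (4α^3 + 6)·(α + 1) = 4α^4 + 4α^3 + 6α + 6.
Reduced: 4α^4 + 4α^3 + 6α + 6.

0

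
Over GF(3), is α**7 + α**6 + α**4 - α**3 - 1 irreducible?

Write m(α) = α**7 + α**6 + α**4 - α**3 - 1.
Check for roots in GF(3): m(0) = 2; m(1) = 1; m(2) = 1.
No roots, so no linear factors.
Monic irreducibles of degree 2 over GF(3): α**2 + 1, α**2 + α - 1, α**2 - α - 1.
None of them divide m (all give nonzero remainder).
Degree-3 irreducible divisors: test the 8 monic irreducibles of degree 3 over GF(3).
None of them divide m (all give nonzero remainder).
No irreducible factor of degree ≤ 3 exists, so m is irreducible over GF(3).

Yes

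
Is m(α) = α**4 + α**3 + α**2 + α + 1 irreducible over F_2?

Yes

Check for roots in F_2: m(0) = 1; m(1) = 1.
No roots, so no linear factors.
Monic irreducibles of degree 2 over GF(2): α**2 + α + 1.
None of them divide m (all give nonzero remainder).
No irreducible factor of degree ≤ 2 exists, so m is irreducible over GF(2).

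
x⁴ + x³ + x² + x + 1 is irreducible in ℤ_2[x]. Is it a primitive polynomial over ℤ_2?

No

Write f(x) = x⁴ + x³ + x² + x + 1.
|GF(2^4)^×| = 2^4 − 1 = 15. Prime factorization: 15 = 3·5.
f is primitive ⇔ x has order 15 in GF(2)[x]/(f), i.e. x^(15/q) ≠ 1 for each prime q | 15.
x^(5) mod f = 1
x^(3) mod f = x³.
Since x^(5) = 1, the order of x divides 5 < 15; not primitive.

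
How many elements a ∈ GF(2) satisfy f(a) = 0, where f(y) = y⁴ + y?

2

Evaluate at each of the 2 elements of GF(2):
f(0) = 0 → root; f(1) = 0 → root.
Roots: {0, 1}.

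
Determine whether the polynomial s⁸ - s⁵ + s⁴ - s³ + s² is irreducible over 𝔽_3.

No

Write m(s) = s⁸ - s⁵ + s⁴ - s³ + s².
Check for roots in 𝔽_3: m(0) = 0 → root; m(1) = 1; m(2) = 2.
m(0) = 0, so (s) divides m(s); m is reducible.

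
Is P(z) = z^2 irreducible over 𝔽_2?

No

Check for roots in 𝔽_2: P(0) = 0 → root; P(1) = 1.
P(0) = 0, so (z) divides P(z); P is reducible.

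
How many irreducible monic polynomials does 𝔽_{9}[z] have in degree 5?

11808

Gauss's count: N_{9}(5) = (1/5) Σ_{d|5} μ(5/d)·9^d.
Divisors of 5: 1, 5; μ(5/d) for each: -1, 1.
Σ = − 9^1 + 9^5 = 59040.
N = 59040/5 = 11808.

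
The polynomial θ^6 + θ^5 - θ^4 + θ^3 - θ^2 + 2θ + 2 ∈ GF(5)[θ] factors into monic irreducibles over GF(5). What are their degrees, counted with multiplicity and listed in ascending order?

Write g(θ) = θ^6 + θ^5 - θ^4 + θ^3 - θ^2 + 2θ + 2.
Roots in GF(5): g(0) = 2; g(1) = 0 → root; g(2) = 0 → root; g(3) = 2; g(4) = 2.
Linear factors from roots: (θ - 1), (θ - 2).
Complete factorization: g(θ) = (θ - 2)^2·(θ - 1)^2·(θ^2 + 2θ - 2).
Factor degrees with multiplicity: 1 + 1 + 1 + 1 + 2 = 6.

1, 1, 1, 1, 2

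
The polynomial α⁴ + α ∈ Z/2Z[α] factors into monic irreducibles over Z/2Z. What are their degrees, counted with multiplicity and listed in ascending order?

1, 1, 2

Write h(α) = α⁴ + α.
Roots in Z/2Z: h(0) = 0 → root; h(1) = 0 → root.
Linear factors from roots: (α), (α + 1).
Complete factorization: h(α) = (α)·(α + 1)·(α² + α + 1).
Factor degrees with multiplicity: 1 + 1 + 2 = 4.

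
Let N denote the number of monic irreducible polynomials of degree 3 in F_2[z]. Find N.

2

By the necklace-counting formula, N_2(3) = (1/3) Σ_{d|3} μ(3/d)·2^d.
Divisors of 3: 1, 3; μ(3/d) for each: -1, 1.
Σ = − 2^1 + 2^3 = 6.
N = 6/3 = 2.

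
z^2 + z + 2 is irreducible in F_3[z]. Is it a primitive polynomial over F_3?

Yes

Write f(z) = z^2 + z + 2.
|GF(3^2)^×| = 3^2 − 1 = 8. Prime factorization: 8 = 2^3.
f is primitive ⇔ z has order 8 in GF(3)[z]/(f), i.e. z^(8/q) ≠ 1 for each prime q | 8.
z^(4) mod f = 2.
None equal 1, so z has full order 8; f is primitive.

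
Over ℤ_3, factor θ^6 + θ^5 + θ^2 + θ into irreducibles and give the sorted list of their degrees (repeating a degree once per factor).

Write f(θ) = θ^6 + θ^5 + θ^2 + θ.
Roots in ℤ_3: f(0) = 0 → root; f(1) = 1; f(2) = 0 → root.
Linear factors from roots: (θ), (θ + 1).
Complete factorization: f(θ) = (θ)·(θ + 1)·(θ^2 + θ + 2)·(θ^2 + 2θ + 2).
Factor degrees with multiplicity: 1 + 1 + 2 + 2 = 6.

1, 1, 2, 2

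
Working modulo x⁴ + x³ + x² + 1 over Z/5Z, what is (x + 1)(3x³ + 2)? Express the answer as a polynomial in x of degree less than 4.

2x^2 + 2x + 4

Multiply in Z/5Z[x]: (x + 1)·(3x³ + 2) = 3x⁴ + 3x³ + 2x + 2.
Reduce using x⁴ ≡ 4x³ + 4x² + 4 (mod x⁴ + x³ + x² + 1).
Reduced: 2x² + 2x + 4.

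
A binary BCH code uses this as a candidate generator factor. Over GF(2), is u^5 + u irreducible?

Write P(u) = u^5 + u.
Check for roots in GF(2): P(0) = 0 → root; P(1) = 0 → root.
P(0) = 0, so (u) divides P(u); P is reducible.

No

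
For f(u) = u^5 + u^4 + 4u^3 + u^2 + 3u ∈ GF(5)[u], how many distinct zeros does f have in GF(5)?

4

Evaluate at each of the 5 elements of GF(5):
f(0) = 0 → root; f(1) = 0 → root; f(2) = 0 → root; f(3) = 0 → root; f(4) = 4.
Roots: {0, 1, 2, 3}.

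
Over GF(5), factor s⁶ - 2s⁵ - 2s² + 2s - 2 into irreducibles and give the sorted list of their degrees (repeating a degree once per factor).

6

Write g(s) = s⁶ - 2s⁵ - 2s² + 2s - 2.
Roots in GF(5): g(0) = 3; g(1) = 2; g(2) = 4; g(3) = 4; g(4) = 2.
Complete factorization: g(s) = (s⁶ - 2s⁵ - 2s² + 2s - 2).
Factor degrees with multiplicity: 6 = 6.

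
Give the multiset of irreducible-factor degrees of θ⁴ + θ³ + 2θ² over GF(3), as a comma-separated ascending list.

Write f(θ) = θ⁴ + θ³ + 2θ².
Roots in GF(3): f(0) = 0 → root; f(1) = 1; f(2) = 2.
Linear factors from roots: (θ).
Complete factorization: f(θ) = (θ)^2·(θ² + θ + 2).
Factor degrees with multiplicity: 1 + 1 + 2 = 4.

1, 1, 2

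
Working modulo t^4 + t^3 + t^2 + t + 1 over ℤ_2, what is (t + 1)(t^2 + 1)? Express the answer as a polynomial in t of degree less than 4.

Multiply in ℤ_2[t]: (t + 1)·(t^2 + 1) = t^3 + t^2 + t + 1.
Reduced: t^3 + t^2 + t + 1.

t^3 + t^2 + t + 1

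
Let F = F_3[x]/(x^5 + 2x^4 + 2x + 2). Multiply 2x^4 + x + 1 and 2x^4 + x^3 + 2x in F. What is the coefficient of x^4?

Multiply in F_3[x]: (2x^4 + x + 1)·(2x^4 + x^3 + 2x) = x^8 + 2x^7 + x^3 + 2x^2 + 2x.
Reduce using x^5 ≡ x^4 + x + 1 (mod x^5 + 2x^4 + 2x + 2).
Reduced: x^4 + 2x^3 + 2x^2 + 2x.

1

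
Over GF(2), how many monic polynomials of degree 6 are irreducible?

The number of monic irreducibles of degree 6 over GF(2) is (1/6)·Σ_{d∣6} μ(6/d) 2^d.
Divisors of 6: 1, 2, 3, 6; μ(6/d) for each: 1, -1, -1, 1.
Σ = 2^1 − 2^2 − 2^3 + 2^6 = 54.
N = 54/6 = 9.

9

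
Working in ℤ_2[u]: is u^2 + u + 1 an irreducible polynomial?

Write f(u) = u^2 + u + 1.
Check for roots in ℤ_2: f(0) = 1; f(1) = 1.
No roots. A degree-2 polynomial over a field with no linear factor is irreducible.

Yes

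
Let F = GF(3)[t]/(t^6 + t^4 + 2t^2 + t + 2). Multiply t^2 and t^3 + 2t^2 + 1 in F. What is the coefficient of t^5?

1

Multiply in GF(3)[t]: (t^2)·(t^3 + 2t^2 + 1) = t^5 + 2t^4 + t^2.
Reduced: t^5 + 2t^4 + t^2.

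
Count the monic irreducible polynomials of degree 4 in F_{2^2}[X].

60

The number of monic irreducibles of degree 4 over GF(4) is (1/4)·Σ_{d∣4} μ(4/d) 4^d.
Divisors of 4: 1, 2, 4; μ(4/d) for each: 0, -1, 1.
Σ = − 4^2 + 4^4 = 240.
N = 240/4 = 60.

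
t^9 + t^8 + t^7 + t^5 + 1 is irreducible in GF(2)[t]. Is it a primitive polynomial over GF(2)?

No

Write f(t) = t^9 + t^8 + t^7 + t^5 + 1.
|GF(2^9)^×| = 2^9 − 1 = 511. Prime factorization: 511 = 7·73.
f is primitive ⇔ t has order 511 in GF(2)[t]/(f), i.e. t^(511/q) ≠ 1 for each prime q | 511.
t^(73) mod f = 1
t^(7) mod f = t^7.
Since t^(73) = 1, the order of t divides 73 < 511; not primitive.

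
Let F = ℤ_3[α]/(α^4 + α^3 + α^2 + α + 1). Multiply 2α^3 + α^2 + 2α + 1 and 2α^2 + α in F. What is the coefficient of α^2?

Multiply in ℤ_3[α]: (2α^3 + α^2 + 2α + 1)·(2α^2 + α) = α^5 + α^4 + 2α^3 + α^2 + α.
Reduce using α^4 ≡ 2α^3 + 2α^2 + 2α + 2 (mod α^4 + α^3 + α^2 + α + 1).
Reduced: α^3.

0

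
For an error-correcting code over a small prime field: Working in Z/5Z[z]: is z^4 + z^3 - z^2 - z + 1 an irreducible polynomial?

Write g(z) = z^4 + z^3 - z^2 - z + 1.
Check for roots in Z/5Z: g(0) = 1; g(1) = 1; g(2) = 4; g(3) = 2; g(4) = 1.
No roots, so no linear factors.
Degree-2 irreducible divisors: test the 10 monic irreducibles of degree 2 over GF(5).
None of them divide g (all give nonzero remainder).
No irreducible factor of degree ≤ 2 exists, so g is irreducible over GF(5).

Yes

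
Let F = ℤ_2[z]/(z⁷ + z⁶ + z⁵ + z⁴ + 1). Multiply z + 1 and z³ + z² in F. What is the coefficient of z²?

Multiply in ℤ_2[z]: (z + 1)·(z³ + z²) = z⁴ + z².
Reduced: z⁴ + z².

1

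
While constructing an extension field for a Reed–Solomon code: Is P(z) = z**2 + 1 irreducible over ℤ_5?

No

Check for roots in ℤ_5: P(0) = 1; P(1) = 2; P(2) = 0 → root; P(3) = 0 → root; P(4) = 2.
P(2) = 0, so (z − 2) divides P(z); P is reducible.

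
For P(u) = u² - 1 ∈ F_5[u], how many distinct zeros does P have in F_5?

2

Evaluate at each of the 5 elements of F_5:
P(0) = 4; P(1) = 0 → root; P(2) = 3; P(3) = 3; P(4) = 0 → root.
Roots: {1, 4}.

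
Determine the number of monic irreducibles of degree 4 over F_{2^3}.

The number of monic irreducibles of degree 4 over GF(8) is (1/4)·Σ_{d∣4} μ(4/d) 8^d.
Divisors of 4: 1, 2, 4; μ(4/d) for each: 0, -1, 1.
Σ = − 8^2 + 8^4 = 4032.
N = 4032/4 = 1008.

1008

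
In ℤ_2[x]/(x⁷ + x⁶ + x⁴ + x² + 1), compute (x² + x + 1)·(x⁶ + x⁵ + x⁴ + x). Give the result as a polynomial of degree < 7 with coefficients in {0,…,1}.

Multiply in ℤ_2[x]: (x² + x + 1)·(x⁶ + x⁵ + x⁴ + x) = x⁸ + x⁶ + x⁴ + x³ + x² + x.
Reduce using x⁷ ≡ x⁶ + x⁴ + x² + 1 (mod x⁷ + x⁶ + x⁴ + x² + 1).
Reduced: x⁵ + 1.

x^5 + 1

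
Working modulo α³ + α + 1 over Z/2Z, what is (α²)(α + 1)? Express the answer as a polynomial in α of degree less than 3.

α^2 + α + 1

Multiply in Z/2Z[α]: (α²)·(α + 1) = α³ + α².
Reduce using α³ ≡ α + 1 (mod α³ + α + 1).
Reduced: α² + α + 1.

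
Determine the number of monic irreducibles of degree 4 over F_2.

3

x^(2^4) − x is the product of all monic irreducibles of degree dividing 4; Möbius inversion gives N = (1/4) Σ μ(4/d)·2^d.
Divisors of 4: 1, 2, 4; μ(4/d) for each: 0, -1, 1.
Σ = − 2^2 + 2^4 = 12.
N = 12/4 = 3.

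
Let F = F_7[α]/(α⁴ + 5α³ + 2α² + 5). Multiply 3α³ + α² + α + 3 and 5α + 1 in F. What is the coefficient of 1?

5

Multiply in F_7[α]: (3α³ + α² + α + 3)·(5α + 1) = α⁴ + α³ + 6α² + 2α + 3.
Reduce using α⁴ ≡ 2α³ + 5α² + 2 (mod α⁴ + 5α³ + 2α² + 5).
Reduced: 3α³ + 4α² + 2α + 5.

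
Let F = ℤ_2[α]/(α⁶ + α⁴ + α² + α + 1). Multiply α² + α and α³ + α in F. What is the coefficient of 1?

Multiply in ℤ_2[α]: (α² + α)·(α³ + α) = α⁵ + α⁴ + α³ + α².
Reduced: α⁵ + α⁴ + α³ + α².

0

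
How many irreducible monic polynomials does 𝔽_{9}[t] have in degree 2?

36

By the necklace-counting formula, N_9(2) = (1/2) Σ_{d|2} μ(2/d)·9^d.
Divisors of 2: 1, 2; μ(2/d) for each: -1, 1.
Σ = − 9^1 + 9^2 = 72.
N = 72/2 = 36.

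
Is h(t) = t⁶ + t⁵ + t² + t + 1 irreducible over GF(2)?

Check for roots in GF(2): h(0) = 1; h(1) = 1.
No roots, so no linear factors.
Monic irreducibles of degree 2 over GF(2): t² + t + 1.
None of them divide h (all give nonzero remainder).
Monic irreducibles of degree 3 over GF(2): t³ + t + 1, t³ + t² + 1.
None of them divide h (all give nonzero remainder).
No irreducible factor of degree ≤ 3 exists, so h is irreducible over GF(2).

Yes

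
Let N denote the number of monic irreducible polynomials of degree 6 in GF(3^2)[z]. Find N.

Gauss's count: N_{9}(6) = (1/6) Σ_{d|6} μ(6/d)·9^d.
Divisors of 6: 1, 2, 3, 6; μ(6/d) for each: 1, -1, -1, 1.
Σ = 9^1 − 9^2 − 9^3 + 9^6 = 530640.
N = 530640/6 = 88440.

88440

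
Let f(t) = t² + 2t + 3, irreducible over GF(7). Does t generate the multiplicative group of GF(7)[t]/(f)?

Yes

|GF(7^2)^×| = 7^2 − 1 = 48. Prime factorization: 48 = 2^4·3.
f is primitive ⇔ t has order 48 in GF(7)[t]/(f), i.e. t^(48/q) ≠ 1 for each prime q | 48.
t^(24) mod f = 6.
t^(16) mod f = 2.
None equal 1, so t has full order 48; f is primitive.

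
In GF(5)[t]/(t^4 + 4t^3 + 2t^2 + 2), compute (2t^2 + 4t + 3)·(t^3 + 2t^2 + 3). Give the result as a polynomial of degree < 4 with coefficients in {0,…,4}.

2t^3 + 2t^2 + 3t + 4

Multiply in GF(5)[t]: (2t^2 + 4t + 3)·(t^3 + 2t^2 + 3) = 2t^5 + 3t^4 + t^3 + 2t^2 + 2t + 4.
Reduce using t^4 ≡ t^3 + 3t^2 + 3 (mod t^4 + 4t^3 + 2t^2 + 2).
Reduced: 2t^3 + 2t^2 + 3t + 4.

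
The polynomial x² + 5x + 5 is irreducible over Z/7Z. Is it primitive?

Write f(x) = x² + 5x + 5.
|GF(7^2)^×| = 7^2 − 1 = 48. Prime factorization: 48 = 2^4·3.
f is primitive ⇔ x has order 48 in GF(7)[x]/(f), i.e. x^(48/q) ≠ 1 for each prime q | 48.
x^(24) mod f = 6.
x^(16) mod f = 4.
None equal 1, so x has full order 48; f is primitive.

Yes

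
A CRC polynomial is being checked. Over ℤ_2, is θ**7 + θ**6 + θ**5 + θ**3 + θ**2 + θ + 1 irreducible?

Yes

Write f(θ) = θ**7 + θ**6 + θ**5 + θ**3 + θ**2 + θ + 1.
Check for roots in ℤ_2: f(0) = 1; f(1) = 1.
No roots, so no linear factors.
Monic irreducibles of degree 2 over GF(2): θ**2 + θ + 1.
None of them divide f (all give nonzero remainder).
Monic irreducibles of degree 3 over GF(2): θ**3 + θ + 1, θ**3 + θ**2 + 1.
None of them divide f (all give nonzero remainder).
No irreducible factor of degree ≤ 3 exists, so f is irreducible over GF(2).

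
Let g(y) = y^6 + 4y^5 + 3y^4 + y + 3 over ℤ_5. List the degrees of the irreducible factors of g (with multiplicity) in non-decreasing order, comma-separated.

1, 1, 2, 2

Roots in ℤ_5: g(0) = 3; g(1) = 2; g(2) = 0 → root; g(3) = 0 → root; g(4) = 2.
Linear factors from roots: (y + 3), (y + 2).
Complete factorization: g(y) = (y + 2)·(y + 3)·(y^2 + y + 1)·(y^2 + 3y + 3).
Factor degrees with multiplicity: 1 + 1 + 2 + 2 = 6.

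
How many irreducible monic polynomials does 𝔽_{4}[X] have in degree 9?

29120

The number of monic irreducibles of degree 9 over GF(4) is (1/9)·Σ_{d∣9} μ(9/d) 4^d.
Divisors of 9: 1, 3, 9; μ(9/d) for each: 0, -1, 1.
Σ = − 4^3 + 4^9 = 262080.
N = 262080/9 = 29120.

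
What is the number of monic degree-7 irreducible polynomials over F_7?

117648

By the necklace-counting formula, N_7(7) = (1/7) Σ_{d|7} μ(7/d)·7^d.
Divisors of 7: 1, 7; μ(7/d) for each: -1, 1.
Σ = − 7^1 + 7^7 = 823536.
N = 823536/7 = 117648.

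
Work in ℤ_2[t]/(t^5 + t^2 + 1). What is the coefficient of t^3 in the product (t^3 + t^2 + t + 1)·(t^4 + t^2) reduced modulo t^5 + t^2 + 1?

0

Multiply in ℤ_2[t]: (t^3 + t^2 + t + 1)·(t^4 + t^2) = t^7 + t^6 + t^3 + t^2.
Reduce using t^5 ≡ t^2 + 1 (mod t^5 + t^2 + 1).
Reduced: t^4 + t.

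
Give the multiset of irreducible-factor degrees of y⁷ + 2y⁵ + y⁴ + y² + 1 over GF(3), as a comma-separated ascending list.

1, 1, 2, 3

Write f(y) = y⁷ + 2y⁵ + y⁴ + y² + 1.
Roots in GF(3): f(0) = 1; f(1) = 0 → root; f(2) = 0 → root.
Linear factors from roots: (y + 2), (y + 1).
Complete factorization: f(y) = (y + 1)·(y + 2)·(y² + 2y + 2)·(y³ + y² + 2y + 1).
Factor degrees with multiplicity: 1 + 1 + 2 + 3 = 7.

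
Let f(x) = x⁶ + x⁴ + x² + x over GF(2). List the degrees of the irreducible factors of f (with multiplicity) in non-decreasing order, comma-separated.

Roots in GF(2): f(0) = 0 → root; f(1) = 0 → root.
Linear factors from roots: (x), (x + 1).
Complete factorization: f(x) = (x)·(x + 1)·(x⁴ + x³ + 1).
Factor degrees with multiplicity: 1 + 1 + 4 = 6.

1, 1, 4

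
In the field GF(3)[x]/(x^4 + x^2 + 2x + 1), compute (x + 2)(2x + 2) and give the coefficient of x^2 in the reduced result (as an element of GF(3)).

Multiply in GF(3)[x]: (x + 2)·(2x + 2) = 2x^2 + 1.
Reduced: 2x^2 + 1.

2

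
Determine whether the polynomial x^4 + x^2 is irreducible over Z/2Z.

No

Write g(x) = x^4 + x^2.
Check for roots in Z/2Z: g(0) = 0 → root; g(1) = 0 → root.
g(0) = 0, so (x) divides g(x); g is reducible.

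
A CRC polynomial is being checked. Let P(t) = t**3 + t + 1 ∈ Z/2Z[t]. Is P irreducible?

Check for roots in Z/2Z: P(0) = 1; P(1) = 1.
No roots. A degree-3 polynomial over a field with no linear factor is irreducible.

Yes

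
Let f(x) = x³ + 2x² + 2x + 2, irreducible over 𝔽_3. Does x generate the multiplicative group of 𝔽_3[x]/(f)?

No

|GF(3^3)^×| = 3^3 − 1 = 26. Prime factorization: 26 = 2·13.
f is primitive ⇔ x has order 26 in GF(3)[x]/(f), i.e. x^(26/q) ≠ 1 for each prime q | 26.
x^(13) mod f = 1
x^(2) mod f = x².
Since x^(13) = 1, the order of x divides 13 < 26; not primitive.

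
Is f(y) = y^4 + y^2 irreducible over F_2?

Check for roots in F_2: f(0) = 0 → root; f(1) = 0 → root.
f(0) = 0, so (y) divides f(y); f is reducible.

No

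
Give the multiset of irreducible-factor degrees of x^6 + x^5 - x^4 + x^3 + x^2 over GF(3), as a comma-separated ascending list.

Write h(x) = x^6 + x^5 - x^4 + x^3 + x^2.
Roots in GF(3): h(0) = 0 → root; h(1) = 0 → root; h(2) = 2.
Linear factors from roots: (x), (x - 1).
Complete factorization: h(x) = (x)^2·(x - 1)^2·(x^2 + 1).
Factor degrees with multiplicity: 1 + 1 + 1 + 1 + 2 = 6.

1, 1, 1, 1, 2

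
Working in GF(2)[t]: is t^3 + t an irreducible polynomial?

Write h(t) = t^3 + t.
Check for roots in GF(2): h(0) = 0 → root; h(1) = 0 → root.
h(0) = 0, so (t) divides h(t); h is reducible.

No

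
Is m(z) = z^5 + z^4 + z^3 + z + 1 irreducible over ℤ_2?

Check for roots in ℤ_2: m(0) = 1; m(1) = 1.
No roots, so no linear factors.
Monic irreducibles of degree 2 over GF(2): z^2 + z + 1.
None of them divide m (all give nonzero remainder).
No irreducible factor of degree ≤ 2 exists, so m is irreducible over GF(2).

Yes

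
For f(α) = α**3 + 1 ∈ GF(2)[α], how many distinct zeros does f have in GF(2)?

Evaluate at each of the 2 elements of GF(2):
f(0) = 1; f(1) = 0 → root.
Roots: {1}.

1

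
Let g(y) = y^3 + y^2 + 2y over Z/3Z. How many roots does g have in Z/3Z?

Evaluate at each of the 3 elements of Z/3Z:
g(0) = 0 → root; g(1) = 1; g(2) = 1.
Roots: {0}.

1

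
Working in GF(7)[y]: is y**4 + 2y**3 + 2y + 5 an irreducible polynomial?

Yes

Write m(y) = y**4 + 2y**3 + 2y + 5.
Check for roots in GF(7): m(0) = 5; m(1) = 3; m(2) = 6; m(3) = 6; m(4) = 5; m(5) = 1; m(6) = 2.
No roots, so no linear factors.
Degree-2 irreducible divisors: test the 21 monic irreducibles of degree 2 over GF(7).
None of them divide m (all give nonzero remainder).
No irreducible factor of degree ≤ 2 exists, so m is irreducible over GF(7).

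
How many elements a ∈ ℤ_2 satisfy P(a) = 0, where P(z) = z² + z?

2

Evaluate at each of the 2 elements of ℤ_2:
P(0) = 0 → root; P(1) = 0 → root.
Roots: {0, 1}.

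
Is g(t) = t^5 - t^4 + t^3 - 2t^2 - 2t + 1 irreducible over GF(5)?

Check for roots in GF(5): g(0) = 1; g(1) = 3; g(2) = 3; g(3) = 1; g(4) = 3.
No roots, so no linear factors.
Degree-2 irreducible divisors: test the 10 monic irreducibles of degree 2 over GF(5).
None of them divide g (all give nonzero remainder).
No irreducible factor of degree ≤ 2 exists, so g is irreducible over GF(5).

Yes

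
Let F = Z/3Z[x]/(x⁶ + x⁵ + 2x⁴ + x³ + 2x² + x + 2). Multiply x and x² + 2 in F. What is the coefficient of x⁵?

0

Multiply in Z/3Z[x]: (x)·(x² + 2) = x³ + 2x.
Reduced: x³ + 2x.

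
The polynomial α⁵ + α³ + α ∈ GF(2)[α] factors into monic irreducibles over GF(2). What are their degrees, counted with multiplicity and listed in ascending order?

Write h(α) = α⁵ + α³ + α.
Roots in GF(2): h(0) = 0 → root; h(1) = 1.
Linear factors from roots: (α).
Complete factorization: h(α) = (α)·(α² + α + 1)^2.
Factor degrees with multiplicity: 1 + 2 + 2 = 5.

1, 2, 2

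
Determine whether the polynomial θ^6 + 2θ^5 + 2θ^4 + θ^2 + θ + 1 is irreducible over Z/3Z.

Write m(θ) = θ^6 + 2θ^5 + 2θ^4 + θ^2 + θ + 1.
Check for roots in Z/3Z: m(0) = 1; m(1) = 2; m(2) = 2.
No roots, so no linear factors.
Monic irreducibles of degree 2 over GF(3): θ^2 + 1, θ^2 + θ + 2, θ^2 + 2θ + 2.
None of them divide m (all give nonzero remainder).
Degree-3 irreducible divisors: test the 8 monic irreducibles of degree 3 over GF(3).
None of them divide m (all give nonzero remainder).
No irreducible factor of degree ≤ 3 exists, so m is irreducible over GF(3).

Yes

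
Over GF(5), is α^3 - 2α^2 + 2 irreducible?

Yes

Write f(α) = α^3 - 2α^2 + 2.
Check for roots in GF(5): f(0) = 2; f(1) = 1; f(2) = 2; f(3) = 1; f(4) = 4.
No roots. A degree-3 polynomial over a field with no linear factor is irreducible.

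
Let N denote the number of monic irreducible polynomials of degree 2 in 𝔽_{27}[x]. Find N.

The number of monic irreducibles of degree 2 over GF(27) is (1/2)·Σ_{d∣2} μ(2/d) 27^d.
Divisors of 2: 1, 2; μ(2/d) for each: -1, 1.
Σ = − 27^1 + 27^2 = 702.
N = 702/2 = 351.

351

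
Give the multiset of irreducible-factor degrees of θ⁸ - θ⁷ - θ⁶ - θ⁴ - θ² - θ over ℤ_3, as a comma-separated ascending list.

Write h(θ) = θ⁸ - θ⁷ - θ⁶ - θ⁴ - θ² - θ.
Roots in ℤ_3: h(0) = 0 → root; h(1) = 2; h(2) = 0 → root.
Linear factors from roots: (θ), (θ + 1).
Complete factorization: h(θ) = (θ)·(θ + 1)·(θ³ - θ - 1)·(θ³ + θ² - θ + 1).
Factor degrees with multiplicity: 1 + 1 + 3 + 3 = 8.

1, 1, 3, 3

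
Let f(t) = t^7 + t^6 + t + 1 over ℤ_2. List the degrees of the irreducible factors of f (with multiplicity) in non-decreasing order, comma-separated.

Roots in ℤ_2: f(0) = 1; f(1) = 0 → root.
Linear factors from roots: (t + 1).
Complete factorization: f(t) = (t + 1)^3·(t^2 + t + 1)^2.
Factor degrees with multiplicity: 1 + 1 + 1 + 2 + 2 = 7.

1, 1, 1, 2, 2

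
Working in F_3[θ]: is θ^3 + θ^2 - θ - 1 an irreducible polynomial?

Write m(θ) = θ^3 + θ^2 - θ - 1.
Check for roots in F_3: m(0) = 2; m(1) = 0 → root; m(2) = 0 → root.
m(1) = 0, so (θ − 1) divides m(θ); m is reducible.

No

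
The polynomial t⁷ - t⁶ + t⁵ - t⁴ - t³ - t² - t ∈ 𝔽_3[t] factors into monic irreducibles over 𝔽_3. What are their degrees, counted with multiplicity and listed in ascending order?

Write g(t) = t⁷ - t⁶ + t⁵ - t⁴ - t³ - t² - t.
Roots in 𝔽_3: g(0) = 0 → root; g(1) = 0 → root; g(2) = 0 → root.
Linear factors from roots: (t), (t - 1), (t + 1).
Complete factorization: g(t) = (t)·(t + 1)·(t - 1)·(t² + t - 1)^2.
Factor degrees with multiplicity: 1 + 1 + 1 + 2 + 2 = 7.

1, 1, 1, 2, 2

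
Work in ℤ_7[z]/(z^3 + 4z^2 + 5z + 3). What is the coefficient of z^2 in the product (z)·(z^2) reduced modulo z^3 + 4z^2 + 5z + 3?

3

Multiply in ℤ_7[z]: (z)·(z^2) = z^3.
Reduce using z^3 ≡ 3z^2 + 2z + 4 (mod z^3 + 4z^2 + 5z + 3).
Reduced: 3z^2 + 2z + 4.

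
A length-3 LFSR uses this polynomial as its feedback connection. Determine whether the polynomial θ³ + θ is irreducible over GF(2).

No

Write g(θ) = θ³ + θ.
Check for roots in GF(2): g(0) = 0 → root; g(1) = 0 → root.
g(0) = 0, so (θ) divides g(θ); g is reducible.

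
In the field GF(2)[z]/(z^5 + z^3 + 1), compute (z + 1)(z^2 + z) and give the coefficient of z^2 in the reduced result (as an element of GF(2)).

Multiply in GF(2)[z]: (z + 1)·(z^2 + z) = z^3 + z.
Reduced: z^3 + z.

0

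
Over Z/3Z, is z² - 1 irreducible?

No

Write m(z) = z² - 1.
Check for roots in Z/3Z: m(0) = 2; m(1) = 0 → root; m(2) = 0 → root.
m(1) = 0, so (z − 1) divides m(z); m is reducible.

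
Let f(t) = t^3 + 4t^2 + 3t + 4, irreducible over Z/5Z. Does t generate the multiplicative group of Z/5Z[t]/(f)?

|GF(5^3)^×| = 5^3 − 1 = 124. Prime factorization: 124 = 2^2·31.
f is primitive ⇔ t has order 124 in GF(5)[t]/(f), i.e. t^(124/q) ≠ 1 for each prime q | 124.
t^(62) mod f = 1
t^(4) mod f = 3t^2 + 3t + 1.
Since t^(62) = 1, the order of t divides 62 < 124; not primitive.

No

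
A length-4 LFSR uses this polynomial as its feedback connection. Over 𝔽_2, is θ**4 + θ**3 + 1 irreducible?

Write g(θ) = θ**4 + θ**3 + 1.
Check for roots in 𝔽_2: g(0) = 1; g(1) = 1.
No roots, so no linear factors.
Monic irreducibles of degree 2 over GF(2): θ**2 + θ + 1.
None of them divide g (all give nonzero remainder).
No irreducible factor of degree ≤ 2 exists, so g is irreducible over GF(2).

Yes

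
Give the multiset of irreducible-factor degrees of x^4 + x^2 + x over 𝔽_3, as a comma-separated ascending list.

1, 1, 2

Write f(x) = x^4 + x^2 + x.
Roots in 𝔽_3: f(0) = 0 → root; f(1) = 0 → root; f(2) = 1.
Linear factors from roots: (x), (x - 1).
Complete factorization: f(x) = (x)·(x - 1)·(x^2 + x - 1).
Factor degrees with multiplicity: 1 + 1 + 2 = 4.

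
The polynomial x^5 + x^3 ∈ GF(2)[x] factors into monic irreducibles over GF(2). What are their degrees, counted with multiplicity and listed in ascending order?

1, 1, 1, 1, 1

Write f(x) = x^5 + x^3.
Roots in GF(2): f(0) = 0 → root; f(1) = 0 → root.
Linear factors from roots: (x), (x + 1).
Complete factorization: f(x) = (x + 1)^2·(x)^3.
Factor degrees with multiplicity: 1 + 1 + 1 + 1 + 1 = 5.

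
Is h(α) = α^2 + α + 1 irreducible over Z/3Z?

No

Check for roots in Z/3Z: h(0) = 1; h(1) = 0 → root; h(2) = 1.
h(1) = 0, so (α − 1) divides h(α); h is reducible.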